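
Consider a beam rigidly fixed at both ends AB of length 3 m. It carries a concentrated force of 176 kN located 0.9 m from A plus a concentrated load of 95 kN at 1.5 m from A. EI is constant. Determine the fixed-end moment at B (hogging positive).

M_B = 68.89 kN·m

Release both end moments; the primary structure is a simply-supported span AB with redundants M_A and M_B.
End rotations of the released simple span under the applied load (×1/EI):
  at A: point load 176 at a = 0.9: Pab(L + b)/(6LEI) = 94.25/EI
  at B: point load 176 at a = 0.9: Pab(L + a)/(6LEI) = 72.07/EI
  at A: point load 95 at a = 1.5: Pab(L + b)/(6LEI) = 53.44/EI
  at B: point load 95 at a = 1.5: Pab(L + a)/(6LEI) = 53.44/EI
  θ_A0 = 147.7/EI,  θ_B0 = 125.5/EI
Flexibility coefficients: a unit moment at one end gives L/(3EI) there and L/(6EI) at the far end, so f₁₁ = f₂₂ = 1/EI and f₁₂ = f₂₁ = 0.5/EI.
Compatibility — zero rotation at each built-in end:
  1 M_A + 0.5 M_B = 147.7
  0.5 M_A + 1 M_B = 125.5
Solving the pair gives M_A = 113.2 kN·m and M_B = 68.89 kN·m (hogging).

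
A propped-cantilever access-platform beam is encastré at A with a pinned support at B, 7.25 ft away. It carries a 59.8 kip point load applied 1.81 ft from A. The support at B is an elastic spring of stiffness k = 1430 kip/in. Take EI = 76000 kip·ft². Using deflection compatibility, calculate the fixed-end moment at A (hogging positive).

M_A = 72.33 kip·ft

Take the reaction at B as the redundant and release it; the primary structure is a cantilever fixed at A.
Free-end deflection of the primary structure under the applied loading (downward +):
  point load 59.8 at a = 1.81: Pa²(3L − a)/(6EI) = 651.1/EI
Tip deflection under a unit load at B: L³/(3EI) = 127/EI.
With EI = 76000 kip·ft²: δ_0 = 0.008567 ft and δ_{BB} = 0.001671 ft/kip.
Compatibility — the spring shortens by R_B/k under the reaction it provides: δ_0 − R_B·δ_{BB} = R_B/k. With 1/k = 1/(1430×12) ft/kip = 0.000058 ft/kip, R_B = δ_0 / (δ_{BB} + 1/k) = 0.008567 / (0.001671 + 0.000058) = 4.953 kip.
Moment equilibrium about A: M_A = Σ(load moments about A) − R_B·L = 108.2 − 4.953×7.25 = 72.33 kip·ft.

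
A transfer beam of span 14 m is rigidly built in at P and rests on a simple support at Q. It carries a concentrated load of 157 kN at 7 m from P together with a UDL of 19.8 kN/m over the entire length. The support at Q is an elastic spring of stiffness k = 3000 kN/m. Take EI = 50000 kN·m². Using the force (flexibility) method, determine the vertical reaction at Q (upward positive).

Choose R_Q as the redundant. The primary structure is the cantilever fixed at P.
Deflection at Q on the released cantilever, summing each load's contribution:
  point load 157 at a = 7: Pa²(3L − a)/(6EI) = 44876/EI
  UDL 19.8: wL⁴/(8EI) = 95080/EI
  δ_0 = 139955/EI
Flexibility coefficient — unit upward force at Q: δ_{QQ} = L³/(3EI) = 914.7/EI.
With EI = 50000 kN·m²: δ_0 = 2.7991 m and δ_{QQ} = 0.018293 m/kN.
Compatibility — the spring shortens by R_Q/k under the reaction it provides: δ_0 − R_Q·δ_{QQ} = R_Q/k. With 1/k = 0.000333 m/kN, R_Q = δ_0 / (δ_{QQ} + 1/k) = 2.7991 / (0.018293 + 0.000333) = 150.3 kN.

R_Q = 150.3 kN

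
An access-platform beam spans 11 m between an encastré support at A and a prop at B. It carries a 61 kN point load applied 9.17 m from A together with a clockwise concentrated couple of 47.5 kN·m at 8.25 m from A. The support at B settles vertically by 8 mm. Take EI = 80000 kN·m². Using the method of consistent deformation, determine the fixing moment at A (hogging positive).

M_A = 50.84 kN·m

Take the reaction at B as the redundant and release it; the primary structure is a cantilever fixed at A.
Free-end deflection of the primary structure under the applied loading (downward +):
  point load 61 at a = 9.17: Pa²(3L − a)/(6EI) = 20372/EI
  clockwise couple 47.5 at a = 8.25: M₀a(2L − a)/(2EI) = 2694/EI
  δ_0 = 23066/EI
Flexibility coefficient — unit upward force at B: δ_{BB} = L³/(3EI) = 443.7/EI.
With EI = 80000 kN·m²: δ_0 = 0.28833 m and δ_{BB} = 0.005546 m/kN.
Compatibility — the beam at B must follow the support down by 0.008 m: δ_0 − R_B·δ_{BB} = 0.008, so R_B = (0.28833 − 0.008)/0.005546 = 50.55 kN.
Moment equilibrium about A: M_A = Σ(load moments about A) − R_B·L = 606.9 − 50.55×11 = 50.84 kN·m.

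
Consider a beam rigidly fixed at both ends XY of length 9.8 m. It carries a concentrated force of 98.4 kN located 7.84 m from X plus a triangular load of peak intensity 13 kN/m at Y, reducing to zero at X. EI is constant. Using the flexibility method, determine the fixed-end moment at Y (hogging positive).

Release both end moments; the primary structure is a simply-supported span XY with redundants M_X and M_Y.
Simple-span end rotations at X and Y under the given loads:
  at X: point load 98.4 at a = 7.84: Pab(L + b)/(6LEI) = 302.4/EI
  at Y: point load 98.4 at a = 7.84: Pab(L + a)/(6LEI) = 453.6/EI
  at X: triangular load, peak 13: 7w₀L³/(360EI) = 237.9/EI
  at Y: triangular load, peak 13: w₀L³/(45EI) = 271.9/EI
  θ_X0 = 540.3/EI,  θ_Y0 = 725.5/EI
Flexibility coefficients: a unit moment at one end gives L/(3EI) there and L/(6EI) at the far end, so f₁₁ = f₂₂ = 3.267/EI and f₁₂ = f₂₁ = 1.633/EI.
Compatibility — zero rotation at each built-in end:
  3.267 M_X + 1.633 M_Y = 540.3
  1.633 M_X + 3.267 M_Y = 725.5
Solving the pair gives M_X = 72.48 kN·m and M_Y = 185.9 kN·m (hogging).

M_Y = 185.9 kN·m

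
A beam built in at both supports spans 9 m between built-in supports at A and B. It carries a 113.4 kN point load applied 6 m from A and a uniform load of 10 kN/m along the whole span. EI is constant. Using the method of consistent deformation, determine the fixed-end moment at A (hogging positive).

Release both end moments; the primary structure is a simply-supported span AB with redundants M_A and M_B.
End rotations of the released simple span under the applied load (×1/EI):
  at A: point load 113.4 at a = 6: Pab(L + b)/(6LEI) = 453.6/EI
  at B: point load 113.4 at a = 6: Pab(L + a)/(6LEI) = 567/EI
  at A: UDL 10: wL³/(24EI) = 303.8/EI
  at B: UDL 10: wL³/(24EI) = 303.8/EI
  θ_A0 = 757.4/EI,  θ_B0 = 870.8/EI
Flexibility coefficients: a unit moment at one end gives L/(3EI) there and L/(6EI) at the far end, so f₁₁ = f₂₂ = 3/EI and f₁₂ = f₂₁ = 1.5/EI.
Compatibility — zero rotation at each built-in end:
  3 M_A + 1.5 M_B = 757.4
  1.5 M_A + 3 M_B = 870.8
Solving the pair gives M_A = 143.1 kN·m and M_B = 218.7 kN·m (hogging).

M_A = 143.1 kN·m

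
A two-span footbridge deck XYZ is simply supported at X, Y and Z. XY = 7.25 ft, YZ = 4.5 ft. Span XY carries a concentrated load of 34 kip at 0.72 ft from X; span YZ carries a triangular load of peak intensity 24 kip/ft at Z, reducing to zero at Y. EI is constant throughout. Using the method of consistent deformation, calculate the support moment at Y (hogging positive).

M_Y = 18.34 kip·ft

Take M_Y as the redundant. Released structure: two simple spans XY and YZ with a hinge at Y.
Rotations at Y on the released spans (each span's end-slope, ×1/EI):
  span XY: point load 34 at a = 0.72: Pab(L + a)/(6LEI) = 29.29/EI
  span YZ: triangular load, peak 24: 7w₀L³/(360EI) = 42.52/EI
  relative rotation θ_0 = (29.29 + 42.52)/EI = 71.81/EI
A unit hogging moment at Y produces rotation L₁/(3EI) + L₂/(3EI) = 3.917/EI.
Compatibility: M_Y·(L₁+L₂)/(3EI) = θ_0, giving M_Y = 18.34 kip·ft (hogging).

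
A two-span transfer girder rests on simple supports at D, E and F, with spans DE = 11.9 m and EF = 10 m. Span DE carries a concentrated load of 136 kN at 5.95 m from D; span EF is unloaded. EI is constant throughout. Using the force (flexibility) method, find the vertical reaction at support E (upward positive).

Take M_E as the redundant. Released structure: two simple spans DE and EF with a hinge at E.
End slopes at the hinge E, treating each span as simply supported:
  span DE: point load 136 at a = 5.95: Pab(L + a)/(6LEI) = 1204/EI
  relative rotation θ_0 = (1204 + 0)/EI = 1204/EI
A unit hogging moment at E produces rotation L₁/(3EI) + L₂/(3EI) = 7.3/EI.
Slope continuity at E: θ_0 = M_E·7.3/EI, so M_E = 1204/7.3 = 164.9 kN·m (hogging).
Span DE, ΣM about D with M_E applied at E: R_E^{DE}·11.9 = 809.2 + 164.9, so R_E^{DE} = 81.86 kN and R_D = 136 − 81.86 = 54.14 kN.
Span EF, ΣM about F: R_E^{EF}·10 = 0 + 164.9, so R_E^{EF} = 16.49 kN and R_F = 0 − 16.49 = -16.49 kN.
R_E = 81.86 + 16.49 = 98.34 kN.

R_E = 98.34 kN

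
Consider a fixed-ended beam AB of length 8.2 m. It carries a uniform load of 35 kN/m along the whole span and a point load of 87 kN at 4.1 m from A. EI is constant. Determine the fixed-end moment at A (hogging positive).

Release both end moments; the primary structure is a simply-supported span AB with redundants M_A and M_B.
Simple-span end rotations at A and B under the given loads:
  at A: UDL 35: wL³/(24EI) = 804.1/EI
  at B: UDL 35: wL³/(24EI) = 804.1/EI
  at A: point load 87 at a = 4.1: Pab(L + b)/(6LEI) = 365.6/EI
  at B: point load 87 at a = 4.1: Pab(L + a)/(6LEI) = 365.6/EI
  θ_A0 = 1170/EI,  θ_B0 = 1170/EI
Flexibility coefficients: a unit moment at one end gives L/(3EI) there and L/(6EI) at the far end, so f₁₁ = f₂₂ = 2.733/EI and f₁₂ = f₂₁ = 1.367/EI.
Compatibility — zero rotation at each built-in end:
  2.733 M_A + 1.367 M_B = 1170
  1.367 M_A + 2.733 M_B = 1170
Solving the pair gives M_A = 285.3 kN·m and M_B = 285.3 kN·m (hogging).

M_A = 285.3 kN·m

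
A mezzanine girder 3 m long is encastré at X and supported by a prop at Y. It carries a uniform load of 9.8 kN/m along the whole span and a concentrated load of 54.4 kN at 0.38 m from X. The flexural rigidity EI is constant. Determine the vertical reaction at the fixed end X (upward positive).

R_X = 71.52 kN

Choose R_Y as the redundant. The primary structure is the cantilever fixed at X.
Downward deflection at the released point Y due to the loads:
  UDL 9.8: wL⁴/(8EI) = 99.22/EI
  point load 54.4 at a = 0.38: Pa²(3L − a)/(6EI) = 11.29/EI
  δ_0 = 110.5/EI
Tip deflection under a unit load at Y: L³/(3EI) = 9/EI.
Compatibility at Y: δ_0 − R_Y·δ_{YY} = 0, so R_Y = 110.5/9 = 12.28 kN.
Vertical equilibrium: R_X = ΣP − R_Y = 83.8 − 12.28 = 71.52 kN.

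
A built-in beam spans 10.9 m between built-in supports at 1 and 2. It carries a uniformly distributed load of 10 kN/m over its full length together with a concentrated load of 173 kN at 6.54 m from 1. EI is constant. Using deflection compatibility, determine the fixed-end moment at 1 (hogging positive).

Release both end moments; the primary structure is a simply-supported span 12 with redundants M_1 and M_2.
End rotations of the released simple span under the applied load (×1/EI):
  at 1: UDL 10: wL³/(24EI) = 539.6/EI
  at 2: UDL 10: wL³/(24EI) = 539.6/EI
  at 1: point load 173 at a = 6.54: Pab(L + b)/(6LEI) = 1151/EI
  at 2: point load 173 at a = 6.54: Pab(L + a)/(6LEI) = 1315/EI
  θ_10 = 1691/EI,  θ_20 = 1855/EI
Flexibility coefficients: a unit moment at one end gives L/(3EI) there and L/(6EI) at the far end, so f₁₁ = f₂₂ = 3.633/EI and f₁₂ = f₂₁ = 1.817/EI.
Compatibility — zero rotation at each built-in end:
  3.633 M_1 + 1.817 M_2 = 1691
  1.817 M_1 + 3.633 M_2 = 1855
Solving the pair gives M_1 = 280 kN·m and M_2 = 370.5 kN·m (hogging).

M_1 = 280 kN·m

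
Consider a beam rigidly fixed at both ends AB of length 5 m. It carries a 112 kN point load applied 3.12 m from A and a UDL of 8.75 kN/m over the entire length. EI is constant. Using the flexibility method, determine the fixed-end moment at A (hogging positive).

M_A = 67.63 kN·m

Take the two fixed-end moments M_A, M_B as redundants; the released structure is the simple span AB.
Simple-span end rotations at A and B under the given loads:
  at A: point load 112 at a = 3.12: Pab(L + b)/(6LEI) = 150.7/EI
  at B: point load 112 at a = 3.12: Pab(L + a)/(6LEI) = 177.8/EI
  at A: UDL 8.75: wL³/(24EI) = 45.57/EI
  at B: UDL 8.75: wL³/(24EI) = 45.57/EI
  θ_A0 = 196.2/EI,  θ_B0 = 223.4/EI
Flexibility coefficients: a unit moment at one end gives L/(3EI) there and L/(6EI) at the far end, so f₁₁ = f₂₂ = 1.667/EI and f₁₂ = f₂₁ = 0.8333/EI.
Compatibility — zero rotation at each built-in end:
  1.667 M_A + 0.8333 M_B = 196.2
  0.8333 M_A + 1.667 M_B = 223.4
Solving the pair gives M_A = 67.63 kN·m and M_B = 100.2 kN·m (hogging).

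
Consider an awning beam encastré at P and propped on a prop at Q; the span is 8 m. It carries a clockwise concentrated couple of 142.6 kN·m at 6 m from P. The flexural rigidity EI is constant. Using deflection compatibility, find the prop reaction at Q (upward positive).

R_Q = 25.07 kN

Take the reaction at Q as the redundant and release it; the primary structure is a cantilever fixed at P.
Primary-structure tip deflection at Q by superposition:
  clockwise couple 142.6 at a = 6: M₀a(2L − a)/(2EI) = 4278/EI
Flexibility coefficient — unit upward force at Q: δ_{QQ} = L³/(3EI) = 170.7/EI.
Compatibility at Q: δ_0 − R_Q·δ_{QQ} = 0, so R_Q = 4278/170.7 = 25.07 kN.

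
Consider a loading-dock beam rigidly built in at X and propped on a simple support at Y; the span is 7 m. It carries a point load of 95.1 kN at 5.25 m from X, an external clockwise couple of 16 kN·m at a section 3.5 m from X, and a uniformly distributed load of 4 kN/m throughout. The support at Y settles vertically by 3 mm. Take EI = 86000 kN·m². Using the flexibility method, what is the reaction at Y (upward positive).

R_Y = 71 kN

Choose R_Y as the redundant. The primary structure is the cantilever fixed at X.
Free-end deflection of the primary structure under the applied loading (downward +):
  point load 95.1 at a = 5.25: Pa²(3L − a)/(6EI) = 6881/EI
  clockwise couple 16 at a = 3.5: M₀a(2L − a)/(2EI) = 294/EI
  UDL 4: wL⁴/(8EI) = 1200/EI
  δ_0 = 8375/EI
Flexibility coefficient — unit upward force at Y: δ_{YY} = L³/(3EI) = 114.3/EI.
With EI = 86000 kN·m²: δ_0 = 0.097385 m and δ_{YY} = 0.001329 m/kN.
Compatibility — the beam at Y must follow the support down by 0.003 m: δ_0 − R_Y·δ_{YY} = 0.003, so R_Y = (0.097385 − 0.003)/0.001329 = 71 kN.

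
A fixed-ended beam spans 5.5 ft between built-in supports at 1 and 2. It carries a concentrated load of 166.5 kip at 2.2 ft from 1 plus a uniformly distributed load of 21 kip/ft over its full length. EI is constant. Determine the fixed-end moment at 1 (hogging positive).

Release both end moments; the primary structure is a simply-supported span 12 with redundants M_1 and M_2.
End rotations of the released simple span under the applied load (×1/EI):
  at 1: point load 166.5 at a = 2.2: Pab(L + b)/(6LEI) = 322.3/EI
  at 2: point load 166.5 at a = 2.2: Pab(L + a)/(6LEI) = 282.1/EI
  at 1: UDL 21: wL³/(24EI) = 145.6/EI
  at 2: UDL 21: wL³/(24EI) = 145.6/EI
  θ_10 = 467.9/EI,  θ_20 = 427.6/EI
Flexibility coefficients: a unit moment at one end gives L/(3EI) there and L/(6EI) at the far end, so f₁₁ = f₂₂ = 1.833/EI and f₁₂ = f₂₁ = 0.9167/EI.
Compatibility — zero rotation at each built-in end:
  1.833 M_1 + 0.9167 M_2 = 467.9
  0.9167 M_1 + 1.833 M_2 = 427.6
Solving the pair gives M_1 = 184.8 kip·ft and M_2 = 140.8 kip·ft (hogging).

M_1 = 184.8 kip·ft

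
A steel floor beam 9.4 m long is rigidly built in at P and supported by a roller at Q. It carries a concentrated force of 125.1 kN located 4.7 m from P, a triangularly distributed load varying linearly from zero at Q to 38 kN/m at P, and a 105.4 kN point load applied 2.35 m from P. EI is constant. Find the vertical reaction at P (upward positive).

Release the roller at Q. Primary structure: cantilever fixed at P.
Deflection at Q on the released cantilever, summing each load's contribution:
  point load 125.1 at a = 4.7: Pa²(3L − a)/(6EI) = 10824/EI
  triangular load, peak 38 at the fixed end: w₀L⁴/(30EI) = 9889/EI
  point load 105.4 at a = 2.35: Pa²(3L − a)/(6EI) = 2508/EI
  δ_0 = 23221/EI
Tip deflection under a unit load at Q: L³/(3EI) = 276.9/EI.
The prop prevents deflection at Q: R_Q = δ_0/δ_{QQ} = 23221/276.9 = 83.87 kN.
Vertical equilibrium: R_P = ΣP − R_Q = 409.1 − 83.87 = 325.2 kN.

R_P = 325.2 kN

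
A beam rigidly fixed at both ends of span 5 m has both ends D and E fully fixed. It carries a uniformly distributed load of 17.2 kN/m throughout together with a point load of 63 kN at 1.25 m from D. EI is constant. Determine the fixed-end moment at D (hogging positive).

Take the two fixed-end moments M_D, M_E as redundants; the released structure is the simple span DE.
End rotations of the released simple span under the applied load (×1/EI):
  at D: UDL 17.2: wL³/(24EI) = 89.58/EI
  at E: UDL 17.2: wL³/(24EI) = 89.58/EI
  at D: point load 63 at a = 1.25: Pab(L + b)/(6LEI) = 86.13/EI
  at E: point load 63 at a = 1.25: Pab(L + a)/(6LEI) = 61.52/EI
  θ_D0 = 175.7/EI,  θ_E0 = 151.1/EI
Flexibility coefficients: a unit moment at one end gives L/(3EI) there and L/(6EI) at the far end, so f₁₁ = f₂₂ = 1.667/EI and f₁₂ = f₂₁ = 0.8333/EI.
Compatibility — zero rotation at each built-in end:
  1.667 M_D + 0.8333 M_E = 175.7
  0.8333 M_D + 1.667 M_E = 151.1
Solving the pair gives M_D = 80.13 kN·m and M_E = 50.6 kN·m (hogging).

M_D = 80.13 kN·m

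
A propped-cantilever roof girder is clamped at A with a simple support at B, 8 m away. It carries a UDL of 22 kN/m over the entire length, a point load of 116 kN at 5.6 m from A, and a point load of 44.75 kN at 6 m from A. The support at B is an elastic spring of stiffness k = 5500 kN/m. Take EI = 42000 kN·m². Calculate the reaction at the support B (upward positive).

Take the reaction at B as the redundant and release it; the primary structure is a cantilever fixed at A.
Free-end deflection of the primary structure under the applied loading (downward +):
  UDL 22: wL⁴/(8EI) = 11264/EI
  point load 116 at a = 5.6: Pa²(3L − a)/(6EI) = 11156/EI
  point load 44.75 at a = 6: Pa²(3L − a)/(6EI) = 4833/EI
  δ_0 = 27253/EI
Flexibility coefficient — unit upward force at B: δ_{BB} = L³/(3EI) = 170.7/EI.
With EI = 42000 kN·m²: δ_0 = 0.64888 m and δ_{BB} = 0.004063 m/kN.
Compatibility — the spring shortens by R_B/k under the reaction it provides: δ_0 − R_B·δ_{BB} = R_B/k. With 1/k = 0.000182 m/kN, R_B = δ_0 / (δ_{BB} + 1/k) = 0.64888 / (0.004063 + 0.000182) = 152.8 kN.

R_B = 152.8 kN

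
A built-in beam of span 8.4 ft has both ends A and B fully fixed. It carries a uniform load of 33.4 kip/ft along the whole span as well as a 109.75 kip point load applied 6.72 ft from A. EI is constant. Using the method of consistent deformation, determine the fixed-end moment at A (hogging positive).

M_A = 225.9 kip·ft

Take the two fixed-end moments M_A, M_B as redundants; the released structure is the simple span AB.
On the primary (simply-supported) span, the end slopes from the loading are:
  at A: UDL 33.4: wL³/(24EI) = 824.8/EI
  at B: UDL 33.4: wL³/(24EI) = 824.8/EI
  at A: point load 109.75 at a = 6.72: Pab(L + b)/(6LEI) = 247.8/EI
  at B: point load 109.75 at a = 6.72: Pab(L + a)/(6LEI) = 371.7/EI
  θ_A0 = 1073/EI,  θ_B0 = 1197/EI
Flexibility coefficients: a unit moment at one end gives L/(3EI) there and L/(6EI) at the far end, so f₁₁ = f₂₂ = 2.8/EI and f₁₂ = f₂₁ = 1.4/EI.
Compatibility — zero rotation at each built-in end:
  2.8 M_A + 1.4 M_B = 1073
  1.4 M_A + 2.8 M_B = 1197
Solving the pair gives M_A = 225.9 kip·ft and M_B = 314.4 kip·ft (hogging).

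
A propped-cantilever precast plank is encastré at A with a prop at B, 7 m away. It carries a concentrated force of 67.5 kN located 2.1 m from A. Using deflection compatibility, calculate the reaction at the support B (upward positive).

Remove the prop at B; the released (primary) structure is a cantilever built in at A.
Primary-structure tip deflection at B by superposition:
  point load 67.5 at a = 2.1: Pa²(3L − a)/(6EI) = 937.7/EI
Flexibility coefficient — unit upward force at B: δ_{BB} = L³/(3EI) = 114.3/EI.
Compatibility at B: δ_0 − R_B·δ_{BB} = 0, so R_B = 937.7/114.3 = 8.201 kN.

R_B = 8.201 kN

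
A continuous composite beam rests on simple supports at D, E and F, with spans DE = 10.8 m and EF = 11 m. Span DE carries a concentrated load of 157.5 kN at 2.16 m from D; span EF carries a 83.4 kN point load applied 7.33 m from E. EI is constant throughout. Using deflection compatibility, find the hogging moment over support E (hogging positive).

M_E = 149.5 kN·m

Insert a hinge at E; M_E is the redundant, and each span becomes simply supported.
Rotations at E on the released spans (each span's end-slope, ×1/EI):
  span DE: point load 157.5 at a = 2.16: Pab(L + a)/(6LEI) = 587.9/EI
  span EF: point load 83.4 at a = 7.33: Pab(L + b)/(6LEI) = 498.7/EI
  relative rotation θ_0 = (587.9 + 498.7)/EI = 1087/EI
A unit hogging moment at E produces rotation L₁/(3EI) + L₂/(3EI) = 7.267/EI.
Compatibility: M_E·(L₁+L₂)/(3EI) = θ_0, giving M_E = 149.5 kN·m (hogging).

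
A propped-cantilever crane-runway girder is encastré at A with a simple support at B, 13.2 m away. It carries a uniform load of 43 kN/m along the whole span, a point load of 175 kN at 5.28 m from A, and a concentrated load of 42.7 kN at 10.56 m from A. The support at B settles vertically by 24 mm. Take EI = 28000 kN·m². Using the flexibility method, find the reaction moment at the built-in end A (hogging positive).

Take the reaction at B as the redundant and release it; the primary structure is a cantilever fixed at A.
Free-end deflection of the primary structure under the applied loading (downward +):
  UDL 43: wL⁴/(8EI) = 163183/EI
  point load 175 at a = 5.28: Pa²(3L − a)/(6EI) = 27906/EI
  point load 42.7 at a = 10.56: Pa²(3L − a)/(6EI) = 23046/EI
  δ_0 = 214135/EI
Flexibility coefficient — unit upward force at B: δ_{BB} = L³/(3EI) = 766.7/EI.
With EI = 28000 kN·m²: δ_0 = 7.6477 m and δ_{BB} = 0.027381 m/kN.
Compatibility — the beam at B must follow the support down by 0.024 m: δ_0 − R_B·δ_{BB} = 0.024, so R_B = (7.6477 − 0.024)/0.027381 = 278.4 kN.
Moment equilibrium about A: M_A = Σ(load moments about A) − R_B·L = 5121 − 278.4×13.2 = 1446 kN·m.

M_A = 1446 kN·m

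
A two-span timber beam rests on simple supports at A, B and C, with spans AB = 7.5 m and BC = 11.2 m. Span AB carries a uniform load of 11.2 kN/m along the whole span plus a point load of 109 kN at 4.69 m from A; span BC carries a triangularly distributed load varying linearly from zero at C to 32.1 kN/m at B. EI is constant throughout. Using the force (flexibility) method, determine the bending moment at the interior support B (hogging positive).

Insert a hinge at B; M_B is the redundant, and each span becomes simply supported.
Discontinuity in slope at B on the released structure — sum the simple-span end rotations:
  span AB: UDL 11.2: wL³/(24EI) = 196.9/EI
  span AB: point load 109 at a = 4.69: Pab(L + a)/(6LEI) = 389.1/EI
  span BC: triangular load, peak 32.1: w₀L³/(45EI) = 1002/EI
  relative rotation θ_0 = (586 + 1002)/EI = 1588/EI
A unit hogging moment at B produces rotation L₁/(3EI) + L₂/(3EI) = 6.233/EI.
Compatibility: M_B·(L₁+L₂)/(3EI) = θ_0, giving M_B = 254.8 kN·m (hogging).

M_B = 254.8 kN·m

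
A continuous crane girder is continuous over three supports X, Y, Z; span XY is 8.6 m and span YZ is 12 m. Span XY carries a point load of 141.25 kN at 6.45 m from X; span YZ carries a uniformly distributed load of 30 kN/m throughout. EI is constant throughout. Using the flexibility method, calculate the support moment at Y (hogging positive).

M_Y = 397.8 kN·m

Insert a hinge at Y; M_Y is the redundant, and each span becomes simply supported.
End slopes at the hinge Y, treating each span as simply supported:
  span XY: point load 141.25 at a = 6.45: Pab(L + a)/(6LEI) = 571.3/EI
  span YZ: UDL 30: wL³/(24EI) = 2160/EI
  relative rotation θ_0 = (571.3 + 2160)/EI = 2731/EI
A unit hogging moment at Y produces rotation L₁/(3EI) + L₂/(3EI) = 6.867/EI.
Slope continuity at Y: θ_0 = M_Y·6.867/EI, so M_Y = 2731/6.867 = 397.8 kN·m (hogging).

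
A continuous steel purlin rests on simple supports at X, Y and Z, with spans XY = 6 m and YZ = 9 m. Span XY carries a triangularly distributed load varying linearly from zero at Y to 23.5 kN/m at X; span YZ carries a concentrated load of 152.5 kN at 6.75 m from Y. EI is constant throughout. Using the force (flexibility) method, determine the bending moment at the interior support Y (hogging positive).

M_Y = 116.2 kN·m

Release continuity at Y by inserting a hinge; the redundant is the internal moment M_Y. The primary structure is two simply-supported spans XY and YZ.
Discontinuity in slope at Y on the released structure — sum the simple-span end rotations:
  span XY: triangular load, peak 23.5: 7w₀L³/(360EI) = 98.7/EI
  span YZ: point load 152.5 at a = 6.75: Pab(L + b)/(6LEI) = 482.5/EI
  relative rotation θ_0 = (98.7 + 482.5)/EI = 581.2/EI
A unit hogging moment at Y produces rotation L₁/(3EI) + L₂/(3EI) = 5/EI.
Compatibility: M_Y·(L₁+L₂)/(3EI) = θ_0, giving M_Y = 116.2 kN·m (hogging).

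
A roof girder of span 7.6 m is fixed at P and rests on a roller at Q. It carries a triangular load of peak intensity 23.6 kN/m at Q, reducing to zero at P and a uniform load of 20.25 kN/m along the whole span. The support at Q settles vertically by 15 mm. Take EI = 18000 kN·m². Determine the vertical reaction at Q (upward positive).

R_Q = 105.2 kN

Release the roller at Q. Primary structure: cantilever fixed at P.
Free-end deflection of the primary structure under the applied loading (downward +):
  triangular load, peak 23.6 at the free end: 11w₀L⁴/(120EI) = 7217/EI
  UDL 20.25: wL⁴/(8EI) = 8445/EI
  δ_0 = 15662/EI
Tip deflection under a unit load at Q: L³/(3EI) = 146.3/EI.
With EI = 18000 kN·m²: δ_0 = 0.87012 m and δ_{QQ} = 0.008129 m/kN.
Compatibility — the beam at Q must follow the support down by 0.015 m: δ_0 − R_Q·δ_{QQ} = 0.015, so R_Q = (0.87012 − 0.015)/0.008129 = 105.2 kN.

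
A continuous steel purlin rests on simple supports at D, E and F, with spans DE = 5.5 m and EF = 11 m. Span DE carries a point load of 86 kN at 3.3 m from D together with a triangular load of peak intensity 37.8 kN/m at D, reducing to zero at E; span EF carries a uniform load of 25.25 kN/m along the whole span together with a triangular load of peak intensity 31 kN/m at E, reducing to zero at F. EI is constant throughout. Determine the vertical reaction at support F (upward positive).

R_F = 152.6 kN

Release continuity at E by inserting a hinge; the redundant is the internal moment M_E. The primary structure is two simply-supported spans DE and EF.
End slopes at the hinge E, treating each span as simply supported:
  span DE: point load 86 at a = 3.3: Pab(L + a)/(6LEI) = 166.5/EI
  span DE: triangular load, peak 37.8: 7w₀L³/(360EI) = 122.3/EI
  span EF: UDL 25.25: wL³/(24EI) = 1400/EI
  span EF: triangular load, peak 31: w₀L³/(45EI) = 916.9/EI
  relative rotation θ_0 = (288.8 + 2317)/EI = 2606/EI
A unit hogging moment at E produces rotation L₁/(3EI) + L₂/(3EI) = 5.5/EI.
Slope continuity at E: θ_0 = M_E·5.5/EI, so M_E = 2606/5.5 = 473.8 kN·m (hogging).
Span EF, ΣM about F: R_E^{EF}·11 = 2778 + 473.8, so R_E^{EF} = 295.6 kN and R_F = 448.2 − 295.6 = 152.6 kN.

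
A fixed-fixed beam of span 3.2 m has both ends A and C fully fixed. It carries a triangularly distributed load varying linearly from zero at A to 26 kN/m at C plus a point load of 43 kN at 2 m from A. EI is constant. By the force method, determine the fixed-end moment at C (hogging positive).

Take the two fixed-end moments M_A, M_C as redundants; the released structure is the simple span AC.
End rotations of the released simple span under the applied load (×1/EI):
  at A: triangular load, peak 26: 7w₀L³/(360EI) = 16.57/EI
  at C: triangular load, peak 26: w₀L³/(45EI) = 18.93/EI
  at A: point load 43 at a = 2: Pab(L + b)/(6LEI) = 23.65/EI
  at C: point load 43 at a = 2: Pab(L + a)/(6LEI) = 27.95/EI
  θ_A0 = 40.22/EI,  θ_C0 = 46.88/EI
Flexibility coefficients: a unit moment at one end gives L/(3EI) there and L/(6EI) at the far end, so f₁₁ = f₂₂ = 1.067/EI and f₁₂ = f₂₁ = 0.5333/EI.
Compatibility — zero rotation at each built-in end:
  1.067 M_A + 0.5333 M_C = 40.22
  0.5333 M_A + 1.067 M_C = 46.88
Solving the pair gives M_A = 20.97 kN·m and M_C = 33.47 kN·m (hogging).

M_C = 33.47 kN·m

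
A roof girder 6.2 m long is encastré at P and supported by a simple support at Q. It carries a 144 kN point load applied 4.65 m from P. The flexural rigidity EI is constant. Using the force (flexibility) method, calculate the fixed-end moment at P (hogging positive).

M_P = 104.6 kN·m

Choose R_Q as the redundant. The primary structure is the cantilever fixed at P.
Deflection at Q on the released cantilever, summing each load's contribution:
  point load 144 at a = 4.65: Pa²(3L − a)/(6EI) = 7239/EI
Tip deflection under a unit load at Q: L³/(3EI) = 79.44/EI.
Compatibility at Q: δ_0 − R_Q·δ_{QQ} = 0, so R_Q = 7239/79.44 = 91.12 kN.
Moment equilibrium about P: M_P = Σ(load moments about P) − R_Q·L = 669.6 − 91.12×6.2 = 104.6 kN·m.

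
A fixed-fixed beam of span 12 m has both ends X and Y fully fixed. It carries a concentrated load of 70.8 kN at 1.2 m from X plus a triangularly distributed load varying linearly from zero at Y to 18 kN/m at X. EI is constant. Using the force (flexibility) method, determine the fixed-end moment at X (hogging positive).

M_X = 198.4 kN·m

Take the two fixed-end moments M_X, M_Y as redundants; the released structure is the simple span XY.
On the primary (simply-supported) span, the end slopes from the loading are:
  at X: point load 70.8 at a = 1.2: Pab(L + b)/(6LEI) = 290.6/EI
  at Y: point load 70.8 at a = 1.2: Pab(L + a)/(6LEI) = 168.2/EI
  at X: triangular load, peak 18: w₀L³/(45EI) = 691.2/EI
  at Y: triangular load, peak 18: 7w₀L³/(360EI) = 604.8/EI
  θ_X0 = 981.8/EI,  θ_Y0 = 773/EI
Flexibility coefficients: a unit moment at one end gives L/(3EI) there and L/(6EI) at the far end, so f₁₁ = f₂₂ = 4/EI and f₁₂ = f₂₁ = 2/EI.
Compatibility — zero rotation at each built-in end:
  4 M_X + 2 M_Y = 981.8
  2 M_X + 4 M_Y = 773
Solving the pair gives M_X = 198.4 kN·m and M_Y = 94.05 kN·m (hogging).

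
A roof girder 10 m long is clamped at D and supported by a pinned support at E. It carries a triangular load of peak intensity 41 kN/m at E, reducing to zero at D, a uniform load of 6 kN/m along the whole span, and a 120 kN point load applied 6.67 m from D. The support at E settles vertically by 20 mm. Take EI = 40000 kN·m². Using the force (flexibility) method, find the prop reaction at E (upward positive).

R_E = 195.1 kN

Take the reaction at E as the redundant and release it; the primary structure is a cantilever fixed at D.
Primary-structure tip deflection at E by superposition:
  triangular load, peak 41 at the free end: 11w₀L⁴/(120EI) = 37583/EI
  UDL 6: wL⁴/(8EI) = 7500/EI
  point load 120 at a = 6.67: Pa²(3L − a)/(6EI) = 20759/EI
  δ_0 = 65842/EI
Flexibility coefficient — unit upward force at E: δ_{EE} = L³/(3EI) = 333.3/EI.
With EI = 40000 kN·m²: δ_0 = 1.646 m and δ_{EE} = 0.008333 m/kN.
Compatibility — the beam at E must follow the support down by 0.02 m: δ_0 − R_E·δ_{EE} = 0.02, so R_E = (1.646 − 0.02)/0.008333 = 195.1 kN.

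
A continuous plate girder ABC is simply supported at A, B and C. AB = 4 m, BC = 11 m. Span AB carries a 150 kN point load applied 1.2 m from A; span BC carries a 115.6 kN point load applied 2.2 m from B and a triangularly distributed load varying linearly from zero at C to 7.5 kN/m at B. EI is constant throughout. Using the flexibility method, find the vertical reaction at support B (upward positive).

R_B = 233.3 kN

Release continuity at B by inserting a hinge; the redundant is the internal moment M_B. The primary structure is two simply-supported spans AB and BC.
End slopes at the hinge B, treating each span as simply supported:
  span AB: point load 150 at a = 1.2: Pab(L + a)/(6LEI) = 109.2/EI
  span BC: point load 115.6 at a = 2.2: Pab(L + b)/(6LEI) = 671.4/EI
  span BC: triangular load, peak 7.5: w₀L³/(45EI) = 221.8/EI
  relative rotation θ_0 = (109.2 + 893.2)/EI = 1002/EI
A unit hogging moment at B produces rotation L₁/(3EI) + L₂/(3EI) = 5/EI.
Slope continuity at B: θ_0 = M_B·5/EI, so M_B = 1002/5 = 200.5 kN·m (hogging).
Span AB, ΣM about A with M_B applied at B: R_B^{AB}·4 = 180 + 200.5, so R_B^{AB} = 95.12 kN and R_A = 150 − 95.12 = 54.88 kN.
Span BC, ΣM about C: R_B^{BC}·11 = 1320 + 200.5, so R_B^{BC} = 138.2 kN and R_C = 156.8 − 138.2 = 18.64 kN.
R_B = 95.12 + 138.2 = 233.3 kN.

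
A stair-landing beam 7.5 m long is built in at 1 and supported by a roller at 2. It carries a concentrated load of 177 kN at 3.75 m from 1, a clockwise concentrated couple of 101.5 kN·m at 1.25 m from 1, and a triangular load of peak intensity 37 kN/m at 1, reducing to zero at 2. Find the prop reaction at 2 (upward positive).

R_2 = 89.27 kN

Take the reaction at 2 as the redundant and release it; the primary structure is a cantilever fixed at 1.
Primary-structure tip deflection at 2 by superposition:
  point load 177 at a = 3.75: Pa²(3L − a)/(6EI) = 7778/EI
  clockwise couple 101.5 at a = 1.25: M₀a(2L − a)/(2EI) = 872.3/EI
  triangular load, peak 37 at the fixed end: w₀L⁴/(30EI) = 3902/EI
  δ_0 = 12553/EI
Tip deflection under a unit load at 2: L³/(3EI) = 140.6/EI.
Compatibility at 2: δ_0 − R_2·δ_{22} = 0, so R_2 = 12553/140.6 = 89.27 kN.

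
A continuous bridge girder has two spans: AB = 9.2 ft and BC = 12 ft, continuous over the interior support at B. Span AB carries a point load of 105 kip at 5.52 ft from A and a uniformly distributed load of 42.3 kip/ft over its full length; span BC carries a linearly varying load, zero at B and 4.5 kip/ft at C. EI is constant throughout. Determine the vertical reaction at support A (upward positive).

R_A = 204.4 kip

Insert a hinge at B; M_B is the redundant, and each span becomes simply supported.
Discontinuity in slope at B on the released structure — sum the simple-span end rotations:
  span AB: point load 105 at a = 5.52: Pab(L + a)/(6LEI) = 568.8/EI
  span AB: UDL 42.3: wL³/(24EI) = 1372/EI
  span BC: triangular load, peak 4.5: 7w₀L³/(360EI) = 151.2/EI
  relative rotation θ_0 = (1941 + 151.2)/EI = 2092/EI
A unit hogging moment at B produces rotation L₁/(3EI) + L₂/(3EI) = 7.067/EI.
Slope continuity at B: θ_0 = M_B·7.067/EI, so M_B = 2092/7.067 = 296.1 kip·ft (hogging).
Span AB, ΣM about A with M_B applied at B: R_B^{AB}·9.2 = 2370 + 296.1, so R_B^{AB} = 289.8 kip and R_A = 494.2 − 289.8 = 204.4 kip.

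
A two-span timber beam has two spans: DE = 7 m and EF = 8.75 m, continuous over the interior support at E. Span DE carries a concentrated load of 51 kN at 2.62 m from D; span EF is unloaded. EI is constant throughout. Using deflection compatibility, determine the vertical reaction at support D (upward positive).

Insert a hinge at E; M_E is the redundant, and each span becomes simply supported.
Discontinuity in slope at E on the released structure — sum the simple-span end rotations:
  span DE: point load 51 at a = 2.62: Pab(L + a)/(6LEI) = 134.1/EI
  relative rotation θ_0 = (134.1 + 0)/EI = 134.1/EI
A unit hogging moment at E produces rotation L₁/(3EI) + L₂/(3EI) = 5.25/EI.
Slope continuity at E: θ_0 = M_E·5.25/EI, so M_E = 134.1/5.25 = 25.53 kN·m (hogging).
Span DE, ΣM about D with M_E applied at E: R_E^{DE}·7 = 133.6 + 25.53, so R_E^{DE} = 22.74 kN and R_D = 51 − 22.74 = 28.26 kN.

R_D = 28.26 kN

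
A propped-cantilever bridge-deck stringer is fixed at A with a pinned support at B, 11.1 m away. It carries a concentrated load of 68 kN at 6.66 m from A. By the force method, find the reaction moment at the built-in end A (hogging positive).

Release the roller at B. Primary structure: cantilever fixed at A.
Free-end deflection of the primary structure under the applied loading (downward +):
  point load 68 at a = 6.66: Pa²(3L − a)/(6EI) = 13392/EI
Flexibility coefficient — unit upward force at B: δ_{BB} = L³/(3EI) = 455.9/EI.
The prop prevents deflection at B: R_B = δ_0/δ_{BB} = 13392/455.9 = 29.38 kN.
Moment equilibrium about A: M_A = Σ(load moments about A) − R_B·L = 452.9 − 29.38×11.1 = 126.8 kN·m.

M_A = 126.8 kN·m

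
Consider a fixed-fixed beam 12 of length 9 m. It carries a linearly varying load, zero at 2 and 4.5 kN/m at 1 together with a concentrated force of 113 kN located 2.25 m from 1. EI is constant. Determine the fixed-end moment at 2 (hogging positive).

M_2 = 59.82 kN·m

Take the two fixed-end moments M_1, M_2 as redundants; the released structure is the simple span 12.
End rotations of the released simple span under the applied load (×1/EI):
  at 1: triangular load, peak 4.5: w₀L³/(45EI) = 72.9/EI
  at 2: triangular load, peak 4.5: 7w₀L³/(360EI) = 63.79/EI
  at 1: point load 113 at a = 2.25: Pab(L + b)/(6LEI) = 500.6/EI
  at 2: point load 113 at a = 2.25: Pab(L + a)/(6LEI) = 357.5/EI
  θ_10 = 573.5/EI,  θ_20 = 421.3/EI
Flexibility coefficients: a unit moment at one end gives L/(3EI) there and L/(6EI) at the far end, so f₁₁ = f₂₂ = 3/EI and f₁₂ = f₂₁ = 1.5/EI.
Compatibility — zero rotation at each built-in end:
  3 M_1 + 1.5 M_2 = 573.5
  1.5 M_1 + 3 M_2 = 421.3
Solving the pair gives M_1 = 161.2 kN·m and M_2 = 59.82 kN·m (hogging).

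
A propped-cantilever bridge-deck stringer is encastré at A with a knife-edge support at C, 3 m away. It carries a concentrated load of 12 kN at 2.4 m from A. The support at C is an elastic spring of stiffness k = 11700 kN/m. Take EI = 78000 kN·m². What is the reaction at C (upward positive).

Release the roller at C. Primary structure: cantilever fixed at A.
Free-end deflection of the primary structure under the applied loading (downward +):
  point load 12 at a = 2.4: Pa²(3L − a)/(6EI) = 76.03/EI
Flexibility coefficient — unit upward force at C: δ_{CC} = L³/(3EI) = 9/EI.
With EI = 78000 kN·m²: δ_0 = 0.000975 m and δ_{CC} = 0.000115 m/kN.
Compatibility — the spring shortens by R_C/k under the reaction it provides: δ_0 − R_C·δ_{CC} = R_C/k. With 1/k = 0.000085 m/kN, R_C = δ_0 / (δ_{CC} + 1/k) = 0.000975 / (0.000115 + 0.000085) = 4.853 kN.

R_C = 4.853 kN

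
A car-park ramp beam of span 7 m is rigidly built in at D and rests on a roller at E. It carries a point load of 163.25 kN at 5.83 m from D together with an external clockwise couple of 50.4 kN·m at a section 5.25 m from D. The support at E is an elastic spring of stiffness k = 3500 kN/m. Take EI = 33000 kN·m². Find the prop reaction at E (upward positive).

Release the roller at E. Primary structure: cantilever fixed at D.
Primary-structure tip deflection at E by superposition:
  point load 163.25 at a = 5.83: Pa²(3L − a)/(6EI) = 14029/EI
  clockwise couple 50.4 at a = 5.25: M₀a(2L − a)/(2EI) = 1158/EI
  δ_0 = 15187/EI
Tip deflection under a unit load at E: L³/(3EI) = 114.3/EI.
With EI = 33000 kN·m²: δ_0 = 0.4602 m and δ_{EE} = 0.003465 m/kN.
Compatibility — the spring shortens by R_E/k under the reaction it provides: δ_0 − R_E·δ_{EE} = R_E/k. With 1/k = 0.000286 m/kN, R_E = δ_0 / (δ_{EE} + 1/k) = 0.4602 / (0.003465 + 0.000286) = 122.7 kN.

R_E = 122.7 kN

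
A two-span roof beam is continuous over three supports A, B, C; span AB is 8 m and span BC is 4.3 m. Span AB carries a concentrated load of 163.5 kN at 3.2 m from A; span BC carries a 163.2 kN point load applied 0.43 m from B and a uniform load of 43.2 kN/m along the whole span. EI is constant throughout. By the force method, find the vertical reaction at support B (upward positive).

Take M_B as the redundant. Released structure: two simple spans AB and BC with a hinge at B.
Rotations at B on the released spans (each span's end-slope, ×1/EI):
  span AB: point load 163.5 at a = 3.2: Pab(L + a)/(6LEI) = 586/EI
  span BC: point load 163.2 at a = 0.43: Pab(L + b)/(6LEI) = 86/EI
  span BC: UDL 43.2: wL³/(24EI) = 143.1/EI
  relative rotation θ_0 = (586 + 229.1)/EI = 815.1/EI
A unit hogging moment at B produces rotation L₁/(3EI) + L₂/(3EI) = 4.1/EI.
Slope continuity at B: θ_0 = M_B·4.1/EI, so M_B = 815.1/4.1 = 198.8 kN·m (hogging).
Span AB, ΣM about A with M_B applied at B: R_B^{AB}·8 = 523.2 + 198.8, so R_B^{AB} = 90.25 kN and R_A = 163.5 − 90.25 = 73.25 kN.
Span BC, ΣM about C: R_B^{BC}·4.3 = 1031 + 198.8, so R_B^{BC} = 286 kN and R_C = 349 − 286 = 62.97 kN.
R_B = 90.25 + 286 = 376.2 kN.

R_B = 376.2 kN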